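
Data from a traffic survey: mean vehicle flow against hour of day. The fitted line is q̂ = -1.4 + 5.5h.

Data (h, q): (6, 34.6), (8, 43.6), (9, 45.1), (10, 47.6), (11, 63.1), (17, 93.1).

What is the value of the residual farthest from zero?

r = -6

h=6: q̂ = -1.4 + 5.5·6 = 31.6; r = 34.6 − 31.6 = 3
h=8: q̂ = -1.4 + 5.5·8 = 42.6; r = 43.6 − 42.6 = 1
h=9: q̂ = -1.4 + 5.5·9 = 48.1; r = 45.1 − 48.1 = -3
h=10: q̂ = -1.4 + 5.5·10 = 53.6; r = 47.6 − 53.6 = -6
h=11: q̂ = -1.4 + 5.5·11 = 59.1; r = 63.1 − 59.1 = 4
h=17: q̂ = -1.4 + 5.5·17 = 92.1; r = 93.1 − 92.1 = 1
Largest |r| is 6 at h = 10, residual -6.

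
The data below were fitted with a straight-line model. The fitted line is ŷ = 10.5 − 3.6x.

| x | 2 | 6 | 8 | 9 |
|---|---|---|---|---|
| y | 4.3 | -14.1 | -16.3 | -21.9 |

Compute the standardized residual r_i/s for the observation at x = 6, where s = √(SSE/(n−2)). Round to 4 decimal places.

x=2: ŷ = 10.5 − 3.6·2 = 3.3; r = 4.3 − 3.3 = 1
x=6: ŷ = 10.5 − 3.6·6 = -11.1; r = -14.1 − (-11.1) = -3
x=8: ŷ = 10.5 − 3.6·8 = -18.3; r = -16.3 − (-18.3) = 2
x=9: ŷ = 10.5 − 3.6·9 = -21.9; r = -21.9 − (-21.9) = 0
SSE = 1 + 9 + 4 + 0 = 14
s = √(14/2) = 2.64575
r/s = -3 / 2.64575 = -1.1339

-1.1339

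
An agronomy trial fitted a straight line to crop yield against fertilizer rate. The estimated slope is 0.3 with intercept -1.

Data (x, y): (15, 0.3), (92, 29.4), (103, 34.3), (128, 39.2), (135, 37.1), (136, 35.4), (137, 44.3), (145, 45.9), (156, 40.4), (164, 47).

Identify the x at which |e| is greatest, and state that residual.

x=15: ŷ = -1 + 0.3·15 = 3.5; e = 0.3 − 3.5 = -3.2
x=92: ŷ = -1 + 0.3·92 = 26.6; e = 29.4 − 26.6 = 2.8
x=103: ŷ = -1 + 0.3·103 = 29.9; e = 34.3 − 29.9 = 4.4
x=128: ŷ = -1 + 0.3·128 = 37.4; e = 39.2 − 37.4 = 1.8
x=135: ŷ = -1 + 0.3·135 = 39.5; e = 37.1 − 39.5 = -2.4
x=136: ŷ = -1 + 0.3·136 = 39.8; e = 35.4 − 39.8 = -4.4
x=137: ŷ = -1 + 0.3·137 = 40.1; e = 44.3 − 40.1 = 4.2
x=145: ŷ = -1 + 0.3·145 = 42.5; e = 45.9 − 42.5 = 3.4
x=156: ŷ = -1 + 0.3·156 = 45.8; e = 40.4 − 45.8 = -5.4
x=164: ŷ = -1 + 0.3·164 = 48.2; e = 47 − 48.2 = -1.2
Largest |e| is 5.4 at x = 156, residual -5.4.

x = 156, e = -5.4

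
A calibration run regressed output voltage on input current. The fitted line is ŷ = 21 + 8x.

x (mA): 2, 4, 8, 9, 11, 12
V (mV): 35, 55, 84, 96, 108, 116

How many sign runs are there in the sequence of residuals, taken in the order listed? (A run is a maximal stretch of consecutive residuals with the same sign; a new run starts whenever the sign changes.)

x=2: ŷ = 21 + 8·2 = 37; e = 35 − 37 = -2
x=4: ŷ = 21 + 8·4 = 53; e = 55 − 53 = 2
x=8: ŷ = 21 + 8·8 = 85; e = 84 − 85 = -1
x=9: ŷ = 21 + 8·9 = 93; e = 96 − 93 = 3
x=11: ŷ = 21 + 8·11 = 109; e = 108 − 109 = -1
x=12: ŷ = 21 + 8·12 = 117; e = 116 − 117 = -1
Signs: − + − + − −
Runs: −×1, +×1, −×1, +×1, −×2 → 5

5 runs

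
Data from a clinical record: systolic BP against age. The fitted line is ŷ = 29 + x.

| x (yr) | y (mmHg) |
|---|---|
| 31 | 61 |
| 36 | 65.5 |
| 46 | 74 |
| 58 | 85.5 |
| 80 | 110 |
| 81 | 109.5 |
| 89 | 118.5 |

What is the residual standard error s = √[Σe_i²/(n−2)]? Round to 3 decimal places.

x=31: ŷ = 29 + 31 = 60; e = 61 − 60 = 1
x=36: ŷ = 29 + 36 = 65; e = 65.5 − 65 = 0.5
x=46: ŷ = 29 + 46 = 75; e = 74 − 75 = -1
x=58: ŷ = 29 + 58 = 87; e = 85.5 − 87 = -1.5
x=80: ŷ = 29 + 80 = 109; e = 110 − 109 = 1
x=81: ŷ = 29 + 81 = 110; e = 109.5 − 110 = -0.5
x=89: ŷ = 29 + 89 = 118; e = 118.5 − 118 = 0.5
SSE = 1 + 0.25 + 1 + 2.25 + 1 + 0.25 + 0.25 = 6
s = √(6/5) = √1.2 ≈ 1.095

s = 1.095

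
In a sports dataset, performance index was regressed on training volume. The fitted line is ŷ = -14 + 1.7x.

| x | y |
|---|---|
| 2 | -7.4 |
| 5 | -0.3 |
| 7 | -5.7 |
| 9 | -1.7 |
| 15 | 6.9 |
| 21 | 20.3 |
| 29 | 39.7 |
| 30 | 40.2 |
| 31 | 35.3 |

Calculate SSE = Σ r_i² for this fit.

SSE = 123.52

x=2: ŷ = -14 + 1.7·2 = -10.6; r = -7.4 − (-10.6) = 3.2
x=5: ŷ = -14 + 1.7·5 = -5.5; r = -0.3 − (-5.5) = 5.2
x=7: ŷ = -14 + 1.7·7 = -2.1; r = -5.7 − (-2.1) = -3.6
x=9: ŷ = -14 + 1.7·9 = 1.3; r = -1.7 − 1.3 = -3
x=15: ŷ = -14 + 1.7·15 = 11.5; r = 6.9 − 11.5 = -4.6
x=21: ŷ = -14 + 1.7·21 = 21.7; r = 20.3 − 21.7 = -1.4
x=29: ŷ = -14 + 1.7·29 = 35.3; r = 39.7 − 35.3 = 4.4
x=30: ŷ = -14 + 1.7·30 = 37; r = 40.2 − 37 = 3.2
x=31: ŷ = -14 + 1.7·31 = 38.7; r = 35.3 − 38.7 = -3.4
SSE = 10.24 + 27.04 + 12.96 + 9 + 21.16 + 1.96 + 19.36 + 10.24 + 11.56 = 123.52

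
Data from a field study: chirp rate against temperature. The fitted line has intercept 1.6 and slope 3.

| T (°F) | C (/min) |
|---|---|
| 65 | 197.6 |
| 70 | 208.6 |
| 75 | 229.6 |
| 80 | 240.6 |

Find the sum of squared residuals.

SSE = 20

T=65: Ĉ = 1.6 + 3·65 = 196.6; e = 197.6 − 196.6 = 1
T=70: Ĉ = 1.6 + 3·70 = 211.6; e = 208.6 − 211.6 = -3
T=75: Ĉ = 1.6 + 3·75 = 226.6; e = 229.6 − 226.6 = 3
T=80: Ĉ = 1.6 + 3·80 = 241.6; e = 240.6 − 241.6 = -1
SSE = 1 + 9 + 9 + 1 = 20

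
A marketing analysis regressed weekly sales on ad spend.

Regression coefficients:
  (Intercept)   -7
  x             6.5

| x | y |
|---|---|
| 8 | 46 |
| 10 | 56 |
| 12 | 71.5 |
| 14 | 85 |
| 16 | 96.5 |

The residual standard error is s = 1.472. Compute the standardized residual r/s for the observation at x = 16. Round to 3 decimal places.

ŷ = -7 + 6.5·16 = 97
r = 96.5 − 97 = -0.5
r/s = -0.5 / 1.472 = -0.340

-0.340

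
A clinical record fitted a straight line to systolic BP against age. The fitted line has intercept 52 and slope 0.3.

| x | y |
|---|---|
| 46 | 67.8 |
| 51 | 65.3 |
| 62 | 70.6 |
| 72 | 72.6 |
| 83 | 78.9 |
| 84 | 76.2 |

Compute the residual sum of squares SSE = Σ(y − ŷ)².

x=46: ŷ = 52 + 0.3·46 = 65.8; e = 67.8 − 65.8 = 2
x=51: ŷ = 52 + 0.3·51 = 67.3; e = 65.3 − 67.3 = -2
x=62: ŷ = 52 + 0.3·62 = 70.6; e = 70.6 − 70.6 = 0
x=72: ŷ = 52 + 0.3·72 = 73.6; e = 72.6 − 73.6 = -1
x=83: ŷ = 52 + 0.3·83 = 76.9; e = 78.9 − 76.9 = 2
x=84: ŷ = 52 + 0.3·84 = 77.2; e = 76.2 − 77.2 = -1
SSE = 4 + 4 + 0 + 1 + 4 + 1 = 14

SSE = 14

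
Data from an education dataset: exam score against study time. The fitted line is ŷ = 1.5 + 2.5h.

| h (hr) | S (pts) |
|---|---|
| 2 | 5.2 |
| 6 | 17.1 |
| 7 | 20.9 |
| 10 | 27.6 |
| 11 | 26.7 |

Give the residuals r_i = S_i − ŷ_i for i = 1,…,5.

h=2: ŷ = 1.5 + 2.5·2 = 6.5; r = 5.2 − 6.5 = -1.3
h=6: ŷ = 1.5 + 2.5·6 = 16.5; r = 17.1 − 16.5 = 0.6
h=7: ŷ = 1.5 + 2.5·7 = 19; r = 20.9 − 19 = 1.9
h=10: ŷ = 1.5 + 2.5·10 = 26.5; r = 27.6 − 26.5 = 1.1
h=11: ŷ = 1.5 + 2.5·11 = 29; r = 26.7 − 29 = -2.3

-1.3, 0.6, 1.9, 1.1, -2.3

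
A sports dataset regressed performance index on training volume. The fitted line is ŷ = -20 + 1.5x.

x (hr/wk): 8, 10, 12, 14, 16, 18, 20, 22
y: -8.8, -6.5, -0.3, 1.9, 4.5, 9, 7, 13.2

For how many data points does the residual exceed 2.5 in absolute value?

x=8: ŷ = -20 + 1.5·8 = -8; e = -8.8 − (-8) = -0.8
x=10: ŷ = -20 + 1.5·10 = -5; e = -6.5 − (-5) = -1.5
x=12: ŷ = -20 + 1.5·12 = -2; e = -0.3 − (-2) = 1.7
x=14: ŷ = -20 + 1.5·14 = 1; e = 1.9 − 1 = 0.9
x=16: ŷ = -20 + 1.5·16 = 4; e = 4.5 − 4 = 0.5
x=18: ŷ = -20 + 1.5·18 = 7; e = 9 − 7 = 2
x=20: ŷ = -20 + 1.5·20 = 10; e = 7 − 10 = -3
x=22: ŷ = -20 + 1.5·22 = 13; e = 13.2 − 13 = 0.2
|e| > 2.5: x=20 (|e|=3) → 1

1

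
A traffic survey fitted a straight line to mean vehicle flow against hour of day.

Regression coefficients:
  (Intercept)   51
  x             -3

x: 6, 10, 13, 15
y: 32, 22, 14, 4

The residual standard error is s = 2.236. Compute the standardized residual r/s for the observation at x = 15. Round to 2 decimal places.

-0.89

ŷ = 51 − 3·15 = 6
r = 4 − 6 = -2
r/s = -2 / 2.236 = -0.89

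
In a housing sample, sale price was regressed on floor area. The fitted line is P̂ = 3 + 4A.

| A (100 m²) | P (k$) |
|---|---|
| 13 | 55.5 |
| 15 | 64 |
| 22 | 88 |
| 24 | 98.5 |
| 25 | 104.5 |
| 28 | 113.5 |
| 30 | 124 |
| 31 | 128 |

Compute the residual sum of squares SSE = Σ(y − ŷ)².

A=13: P̂ = 3 + 4·13 = 55; e = 55.5 − 55 = 0.5
A=15: P̂ = 3 + 4·15 = 63; e = 64 − 63 = 1
A=22: P̂ = 3 + 4·22 = 91; e = 88 − 91 = -3
A=24: P̂ = 3 + 4·24 = 99; e = 98.5 − 99 = -0.5
A=25: P̂ = 3 + 4·25 = 103; e = 104.5 − 103 = 1.5
A=28: P̂ = 3 + 4·28 = 115; e = 113.5 − 115 = -1.5
A=30: P̂ = 3 + 4·30 = 123; e = 124 − 123 = 1
A=31: P̂ = 3 + 4·31 = 127; e = 128 − 127 = 1
SSE = 0.25 + 1 + 9 + 0.25 + 2.25 + 2.25 + 1 + 1 = 17

SSE = 17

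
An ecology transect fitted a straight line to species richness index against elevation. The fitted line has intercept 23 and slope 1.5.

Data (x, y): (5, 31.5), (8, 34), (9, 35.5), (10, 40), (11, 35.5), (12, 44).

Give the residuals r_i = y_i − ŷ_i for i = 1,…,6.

1, -1, -1, 2, -4, 3

x=5: ŷ = 23 + 1.5·5 = 30.5; r = 31.5 − 30.5 = 1
x=8: ŷ = 23 + 1.5·8 = 35; r = 34 − 35 = -1
x=9: ŷ = 23 + 1.5·9 = 36.5; r = 35.5 − 36.5 = -1
x=10: ŷ = 23 + 1.5·10 = 38; r = 40 − 38 = 2
x=11: ŷ = 23 + 1.5·11 = 39.5; r = 35.5 − 39.5 = -4
x=12: ŷ = 23 + 1.5·12 = 41; r = 44 − 41 = 3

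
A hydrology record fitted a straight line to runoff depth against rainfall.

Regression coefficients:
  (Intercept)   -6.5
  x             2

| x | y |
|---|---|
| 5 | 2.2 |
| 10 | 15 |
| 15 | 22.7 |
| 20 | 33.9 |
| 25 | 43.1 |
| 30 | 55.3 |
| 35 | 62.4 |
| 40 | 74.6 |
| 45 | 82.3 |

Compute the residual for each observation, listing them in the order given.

-1.3, 1.5, -0.8, 0.4, -0.4, 1.8, -1.1, 1.1, -1.2

x=5: ŷ = -6.5 + 2·5 = 3.5; e = 2.2 − 3.5 = -1.3
x=10: ŷ = -6.5 + 2·10 = 13.5; e = 15 − 13.5 = 1.5
x=15: ŷ = -6.5 + 2·15 = 23.5; e = 22.7 − 23.5 = -0.8
x=20: ŷ = -6.5 + 2·20 = 33.5; e = 33.9 − 33.5 = 0.4
x=25: ŷ = -6.5 + 2·25 = 43.5; e = 43.1 − 43.5 = -0.4
x=30: ŷ = -6.5 + 2·30 = 53.5; e = 55.3 − 53.5 = 1.8
x=35: ŷ = -6.5 + 2·35 = 63.5; e = 62.4 − 63.5 = -1.1
x=40: ŷ = -6.5 + 2·40 = 73.5; e = 74.6 − 73.5 = 1.1
x=45: ŷ = -6.5 + 2·45 = 83.5; e = 82.3 − 83.5 = -1.2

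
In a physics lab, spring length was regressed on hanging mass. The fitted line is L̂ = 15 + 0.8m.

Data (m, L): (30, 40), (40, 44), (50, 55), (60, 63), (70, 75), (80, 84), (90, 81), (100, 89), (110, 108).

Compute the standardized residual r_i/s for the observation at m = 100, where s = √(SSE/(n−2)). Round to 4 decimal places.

-1.3049

m=30: L̂ = 15 + 0.8·30 = 39; r = 40 − 39 = 1
m=40: L̂ = 15 + 0.8·40 = 47; r = 44 − 47 = -3
m=50: L̂ = 15 + 0.8·50 = 55; r = 55 − 55 = 0
m=60: L̂ = 15 + 0.8·60 = 63; r = 63 − 63 = 0
m=70: L̂ = 15 + 0.8·70 = 71; r = 75 − 71 = 4
m=80: L̂ = 15 + 0.8·80 = 79; r = 84 − 79 = 5
m=90: L̂ = 15 + 0.8·90 = 87; r = 81 − 87 = -6
m=100: L̂ = 15 + 0.8·100 = 95; r = 89 − 95 = -6
m=110: L̂ = 15 + 0.8·110 = 103; r = 108 − 103 = 5
SSE = 1 + 9 + 0 + 0 + 16 + 25 + 36 + 36 + 25 = 148
s = √(148/7) = 4.59814
r/s = -6 / 4.59814 = -1.3049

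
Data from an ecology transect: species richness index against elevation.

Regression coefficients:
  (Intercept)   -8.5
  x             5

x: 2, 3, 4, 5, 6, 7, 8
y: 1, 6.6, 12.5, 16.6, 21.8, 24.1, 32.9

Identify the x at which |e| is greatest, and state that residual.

x = 7, e = -2.4

x=2: ŷ = -8.5 + 5·2 = 1.5; e = 1 − 1.5 = -0.5
x=3: ŷ = -8.5 + 5·3 = 6.5; e = 6.6 − 6.5 = 0.1
x=4: ŷ = -8.5 + 5·4 = 11.5; e = 12.5 − 11.5 = 1
x=5: ŷ = -8.5 + 5·5 = 16.5; e = 16.6 − 16.5 = 0.1
x=6: ŷ = -8.5 + 5·6 = 21.5; e = 21.8 − 21.5 = 0.3
x=7: ŷ = -8.5 + 5·7 = 26.5; e = 24.1 − 26.5 = -2.4
x=8: ŷ = -8.5 + 5·8 = 31.5; e = 32.9 − 31.5 = 1.4
Largest |e| is 2.4 at x = 7, residual -2.4.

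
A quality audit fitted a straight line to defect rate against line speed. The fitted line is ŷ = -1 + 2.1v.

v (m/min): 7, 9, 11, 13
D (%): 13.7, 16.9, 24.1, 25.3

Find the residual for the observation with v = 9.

ŷ = -1 + 2.1·9 = 17.9
r = 16.9 − 17.9 = -1

r = -1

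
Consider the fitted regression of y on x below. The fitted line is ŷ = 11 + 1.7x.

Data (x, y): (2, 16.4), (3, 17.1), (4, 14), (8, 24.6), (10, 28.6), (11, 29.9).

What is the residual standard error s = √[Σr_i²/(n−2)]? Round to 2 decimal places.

s = 2.23

x=2: ŷ = 11 + 1.7·2 = 14.4; r = 16.4 − 14.4 = 2
x=3: ŷ = 11 + 1.7·3 = 16.1; r = 17.1 − 16.1 = 1
x=4: ŷ = 11 + 1.7·4 = 17.8; r = 14 − 17.8 = -3.8
x=8: ŷ = 11 + 1.7·8 = 24.6; r = 24.6 − 24.6 = 0
x=10: ŷ = 11 + 1.7·10 = 28; r = 28.6 − 28 = 0.6
x=11: ŷ = 11 + 1.7·11 = 29.7; r = 29.9 − 29.7 = 0.2
SSE = 4 + 1 + 14.44 + 0 + 0.36 + 0.04 = 19.84
s = √(19.84/4) = √4.96 ≈ 2.23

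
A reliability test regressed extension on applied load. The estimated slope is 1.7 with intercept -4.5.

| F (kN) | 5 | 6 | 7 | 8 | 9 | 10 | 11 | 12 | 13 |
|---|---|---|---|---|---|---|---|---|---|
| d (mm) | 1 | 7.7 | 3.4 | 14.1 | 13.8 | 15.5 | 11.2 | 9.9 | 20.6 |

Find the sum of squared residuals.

F=5: d̂ = -4.5 + 1.7·5 = 4; e = 1 − 4 = -3
F=6: d̂ = -4.5 + 1.7·6 = 5.7; e = 7.7 − 5.7 = 2
F=7: d̂ = -4.5 + 1.7·7 = 7.4; e = 3.4 − 7.4 = -4
F=8: d̂ = -4.5 + 1.7·8 = 9.1; e = 14.1 − 9.1 = 5
F=9: d̂ = -4.5 + 1.7·9 = 10.8; e = 13.8 − 10.8 = 3
F=10: d̂ = -4.5 + 1.7·10 = 12.5; e = 15.5 − 12.5 = 3
F=11: d̂ = -4.5 + 1.7·11 = 14.2; e = 11.2 − 14.2 = -3
F=12: d̂ = -4.5 + 1.7·12 = 15.9; e = 9.9 − 15.9 = -6
F=13: d̂ = -4.5 + 1.7·13 = 17.6; e = 20.6 − 17.6 = 3
SSE = 9 + 4 + 16 + 25 + 9 + 9 + 9 + 36 + 9 = 126

SSE = 126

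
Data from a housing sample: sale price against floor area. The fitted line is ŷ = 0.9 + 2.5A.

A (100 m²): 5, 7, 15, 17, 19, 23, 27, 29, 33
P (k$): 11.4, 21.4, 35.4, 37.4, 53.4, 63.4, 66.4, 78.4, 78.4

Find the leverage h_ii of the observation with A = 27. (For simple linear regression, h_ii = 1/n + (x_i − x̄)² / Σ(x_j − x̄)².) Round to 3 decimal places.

h = 0.189

Ā = (5 + 7 + 15 + 17 + 19 + 23 + 27 + 29 + 33)/9 = 19.4444
Σ(A − Ā)² = 208.642 + 154.864 + 19.7531 + 5.97531 + 0.197531 + 12.642 + 57.0864 + 91.3086 + 183.753 = 734.222
h = 1/9 + (7.55556)²/734.222 = 0.111111 + 0.0777509 = 0.189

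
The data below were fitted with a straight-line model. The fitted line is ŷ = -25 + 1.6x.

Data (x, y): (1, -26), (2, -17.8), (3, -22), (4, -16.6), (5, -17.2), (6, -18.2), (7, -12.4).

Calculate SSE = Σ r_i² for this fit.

SSE = 39.84

x=1: ŷ = -25 + 1.6·1 = -23.4; r = -26 − (-23.4) = -2.6
x=2: ŷ = -25 + 1.6·2 = -21.8; r = -17.8 − (-21.8) = 4
x=3: ŷ = -25 + 1.6·3 = -20.2; r = -22 − (-20.2) = -1.8
x=4: ŷ = -25 + 1.6·4 = -18.6; r = -16.6 − (-18.6) = 2
x=5: ŷ = -25 + 1.6·5 = -17; r = -17.2 − (-17) = -0.2
x=6: ŷ = -25 + 1.6·6 = -15.4; r = -18.2 − (-15.4) = -2.8
x=7: ŷ = -25 + 1.6·7 = -13.8; r = -12.4 − (-13.8) = 1.4
SSE = 6.76 + 16 + 3.24 + 4 + 0.04 + 7.84 + 1.96 = 39.84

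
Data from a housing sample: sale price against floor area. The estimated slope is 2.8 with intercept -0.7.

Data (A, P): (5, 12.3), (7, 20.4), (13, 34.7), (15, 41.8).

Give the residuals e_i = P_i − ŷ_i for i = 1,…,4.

-1, 1.5, -1, 0.5

A=5: ŷ = -0.7 + 2.8·5 = 13.3; e = 12.3 − 13.3 = -1
A=7: ŷ = -0.7 + 2.8·7 = 18.9; e = 20.4 − 18.9 = 1.5
A=13: ŷ = -0.7 + 2.8·13 = 35.7; e = 34.7 − 35.7 = -1
A=15: ŷ = -0.7 + 2.8·15 = 41.3; e = 41.8 − 41.3 = 0.5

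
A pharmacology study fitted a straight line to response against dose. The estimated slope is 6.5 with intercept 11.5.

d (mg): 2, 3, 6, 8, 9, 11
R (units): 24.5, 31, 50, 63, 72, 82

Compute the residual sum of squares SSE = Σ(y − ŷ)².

d=2: ŷ = 11.5 + 6.5·2 = 24.5; e = 24.5 − 24.5 = 0
d=3: ŷ = 11.5 + 6.5·3 = 31; e = 31 − 31 = 0
d=6: ŷ = 11.5 + 6.5·6 = 50.5; e = 50 − 50.5 = -0.5
d=8: ŷ = 11.5 + 6.5·8 = 63.5; e = 63 − 63.5 = -0.5
d=9: ŷ = 11.5 + 6.5·9 = 70; e = 72 − 70 = 2
d=11: ŷ = 11.5 + 6.5·11 = 83; e = 82 − 83 = -1
SSE = 0 + 0 + 0.25 + 0.25 + 4 + 1 = 5.5

SSE = 5.5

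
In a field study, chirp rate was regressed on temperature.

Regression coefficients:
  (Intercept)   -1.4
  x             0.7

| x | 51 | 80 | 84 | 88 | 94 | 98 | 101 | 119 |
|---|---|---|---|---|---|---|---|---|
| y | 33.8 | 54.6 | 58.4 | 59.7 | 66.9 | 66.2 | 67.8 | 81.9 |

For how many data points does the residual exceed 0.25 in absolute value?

x=51: ŷ = -1.4 + 0.7·51 = 34.3; e = 33.8 − 34.3 = -0.5
x=80: ŷ = -1.4 + 0.7·80 = 54.6; e = 54.6 − 54.6 = 0
x=84: ŷ = -1.4 + 0.7·84 = 57.4; e = 58.4 − 57.4 = 1
x=88: ŷ = -1.4 + 0.7·88 = 60.2; e = 59.7 − 60.2 = -0.5
x=94: ŷ = -1.4 + 0.7·94 = 64.4; e = 66.9 − 64.4 = 2.5
x=98: ŷ = -1.4 + 0.7·98 = 67.2; e = 66.2 − 67.2 = -1
x=101: ŷ = -1.4 + 0.7·101 = 69.3; e = 67.8 − 69.3 = -1.5
x=119: ŷ = -1.4 + 0.7·119 = 81.9; e = 81.9 − 81.9 = 0
|e| > 0.25: x=51 (|e|=0.5), x=84 (|e|=1), x=88 (|e|=0.5), x=94 (|e|=2.5), x=98 (|e|=1), x=101 (|e|=1.5) → 6

6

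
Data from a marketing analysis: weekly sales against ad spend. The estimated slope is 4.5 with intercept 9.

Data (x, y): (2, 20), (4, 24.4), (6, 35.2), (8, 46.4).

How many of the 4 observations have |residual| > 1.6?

x=2: ŷ = 9 + 4.5·2 = 18; e = 20 − 18 = 2
x=4: ŷ = 9 + 4.5·4 = 27; e = 24.4 − 27 = -2.6
x=6: ŷ = 9 + 4.5·6 = 36; e = 35.2 − 36 = -0.8
x=8: ŷ = 9 + 4.5·8 = 45; e = 46.4 − 45 = 1.4
|e| > 1.6: x=2 (|e|=2), x=4 (|e|=2.6) → 2

2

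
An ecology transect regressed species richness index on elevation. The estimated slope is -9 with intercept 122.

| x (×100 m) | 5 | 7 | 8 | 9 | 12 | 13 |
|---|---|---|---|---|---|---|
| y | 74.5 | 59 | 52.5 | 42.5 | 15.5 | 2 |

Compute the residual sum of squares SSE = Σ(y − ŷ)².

SSE = 26

x=5: ŷ = 122 − 9·5 = 77; e = 74.5 − 77 = -2.5
x=7: ŷ = 122 − 9·7 = 59; e = 59 − 59 = 0
x=8: ŷ = 122 − 9·8 = 50; e = 52.5 − 50 = 2.5
x=9: ŷ = 122 − 9·9 = 41; e = 42.5 − 41 = 1.5
x=12: ŷ = 122 − 9·12 = 14; e = 15.5 − 14 = 1.5
x=13: ŷ = 122 − 9·13 = 5; e = 2 − 5 = -3
SSE = 6.25 + 0 + 6.25 + 2.25 + 2.25 + 9 = 26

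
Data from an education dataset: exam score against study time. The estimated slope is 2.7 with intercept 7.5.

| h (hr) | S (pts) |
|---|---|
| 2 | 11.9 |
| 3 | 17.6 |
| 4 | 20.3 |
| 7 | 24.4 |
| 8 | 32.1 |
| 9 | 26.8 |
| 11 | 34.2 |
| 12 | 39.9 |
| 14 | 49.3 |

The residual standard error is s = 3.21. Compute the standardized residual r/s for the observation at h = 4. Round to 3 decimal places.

ŷ = 7.5 + 2.7·4 = 18.3
r = 20.3 − 18.3 = 2
r/s = 2 / 3.21 = 0.623

0.623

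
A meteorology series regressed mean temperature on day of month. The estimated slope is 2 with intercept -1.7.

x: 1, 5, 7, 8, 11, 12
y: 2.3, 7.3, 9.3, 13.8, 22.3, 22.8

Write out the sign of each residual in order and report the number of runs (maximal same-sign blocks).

3 runs

x=1: ŷ = -1.7 + 2·1 = 0.3; r = 2.3 − 0.3 = 2
x=5: ŷ = -1.7 + 2·5 = 8.3; r = 7.3 − 8.3 = -1
x=7: ŷ = -1.7 + 2·7 = 12.3; r = 9.3 − 12.3 = -3
x=8: ŷ = -1.7 + 2·8 = 14.3; r = 13.8 − 14.3 = -0.5
x=11: ŷ = -1.7 + 2·11 = 20.3; r = 22.3 − 20.3 = 2
x=12: ŷ = -1.7 + 2·12 = 22.3; r = 22.8 − 22.3 = 0.5
Signs: + − − − + +
Runs: +×1, −×3, +×2 → 3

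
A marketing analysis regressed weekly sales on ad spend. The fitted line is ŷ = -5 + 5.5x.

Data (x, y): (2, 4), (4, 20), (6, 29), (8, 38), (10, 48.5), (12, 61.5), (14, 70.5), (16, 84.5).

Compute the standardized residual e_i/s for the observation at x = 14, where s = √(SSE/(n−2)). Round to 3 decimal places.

x=2: ŷ = -5 + 5.5·2 = 6; e = 4 − 6 = -2
x=4: ŷ = -5 + 5.5·4 = 17; e = 20 − 17 = 3
x=6: ŷ = -5 + 5.5·6 = 28; e = 29 − 28 = 1
x=8: ŷ = -5 + 5.5·8 = 39; e = 38 − 39 = -1
x=10: ŷ = -5 + 5.5·10 = 50; e = 48.5 − 50 = -1.5
x=12: ŷ = -5 + 5.5·12 = 61; e = 61.5 − 61 = 0.5
x=14: ŷ = -5 + 5.5·14 = 72; e = 70.5 − 72 = -1.5
x=16: ŷ = -5 + 5.5·16 = 83; e = 84.5 − 83 = 1.5
SSE = 4 + 9 + 1 + 1 + 2.25 + 0.25 + 2.25 + 2.25 = 22
s = √(22/6) = 1.91485
e/s = -1.5 / 1.91485 = -0.783

-0.783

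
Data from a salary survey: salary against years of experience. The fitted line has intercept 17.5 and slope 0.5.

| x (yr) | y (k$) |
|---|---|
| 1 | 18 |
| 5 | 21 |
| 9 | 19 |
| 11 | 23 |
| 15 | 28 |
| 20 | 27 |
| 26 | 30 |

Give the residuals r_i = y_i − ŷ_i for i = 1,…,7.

x=1: ŷ = 17.5 + 0.5·1 = 18; r = 18 − 18 = 0
x=5: ŷ = 17.5 + 0.5·5 = 20; r = 21 − 20 = 1
x=9: ŷ = 17.5 + 0.5·9 = 22; r = 19 − 22 = -3
x=11: ŷ = 17.5 + 0.5·11 = 23; r = 23 − 23 = 0
x=15: ŷ = 17.5 + 0.5·15 = 25; r = 28 − 25 = 3
x=20: ŷ = 17.5 + 0.5·20 = 27.5; r = 27 − 27.5 = -0.5
x=26: ŷ = 17.5 + 0.5·26 = 30.5; r = 30 − 30.5 = -0.5

0, 1, -3, 0, 3, -0.5, -0.5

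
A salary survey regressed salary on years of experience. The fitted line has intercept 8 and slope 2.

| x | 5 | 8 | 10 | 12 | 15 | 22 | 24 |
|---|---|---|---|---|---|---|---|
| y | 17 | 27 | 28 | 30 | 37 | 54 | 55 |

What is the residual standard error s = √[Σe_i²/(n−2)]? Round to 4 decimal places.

s = 2.0000

x=5: ŷ = 8 + 2·5 = 18; e = 17 − 18 = -1
x=8: ŷ = 8 + 2·8 = 24; e = 27 − 24 = 3
x=10: ŷ = 8 + 2·10 = 28; e = 28 − 28 = 0
x=12: ŷ = 8 + 2·12 = 32; e = 30 − 32 = -2
x=15: ŷ = 8 + 2·15 = 38; e = 37 − 38 = -1
x=22: ŷ = 8 + 2·22 = 52; e = 54 − 52 = 2
x=24: ŷ = 8 + 2·24 = 56; e = 55 − 56 = -1
SSE = 1 + 9 + 0 + 4 + 1 + 4 + 1 = 20
s = √(20/5) = √4 ≈ 2.0000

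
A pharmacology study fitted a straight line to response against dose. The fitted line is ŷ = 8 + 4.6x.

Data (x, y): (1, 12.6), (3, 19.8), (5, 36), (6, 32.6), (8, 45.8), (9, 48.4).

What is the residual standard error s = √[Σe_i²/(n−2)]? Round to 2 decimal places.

s = 3.16

x=1: ŷ = 8 + 4.6·1 = 12.6; e = 12.6 − 12.6 = 0
x=3: ŷ = 8 + 4.6·3 = 21.8; e = 19.8 − 21.8 = -2
x=5: ŷ = 8 + 4.6·5 = 31; e = 36 − 31 = 5
x=6: ŷ = 8 + 4.6·6 = 35.6; e = 32.6 − 35.6 = -3
x=8: ŷ = 8 + 4.6·8 = 44.8; e = 45.8 − 44.8 = 1
x=9: ŷ = 8 + 4.6·9 = 49.4; e = 48.4 − 49.4 = -1
SSE = 0 + 4 + 25 + 9 + 1 + 1 = 40
s = √(40/4) = √10 ≈ 3.16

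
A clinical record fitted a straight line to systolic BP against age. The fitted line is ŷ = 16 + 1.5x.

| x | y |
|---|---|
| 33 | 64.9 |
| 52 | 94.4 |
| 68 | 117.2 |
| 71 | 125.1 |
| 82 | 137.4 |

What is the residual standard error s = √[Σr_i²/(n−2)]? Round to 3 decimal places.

x=33: ŷ = 16 + 1.5·33 = 65.5; r = 64.9 − 65.5 = -0.6
x=52: ŷ = 16 + 1.5·52 = 94; r = 94.4 − 94 = 0.4
x=68: ŷ = 16 + 1.5·68 = 118; r = 117.2 − 118 = -0.8
x=71: ŷ = 16 + 1.5·71 = 122.5; r = 125.1 − 122.5 = 2.6
x=82: ŷ = 16 + 1.5·82 = 139; r = 137.4 − 139 = -1.6
SSE = 0.36 + 0.16 + 0.64 + 6.76 + 2.56 = 10.48
s = √(10.48/3) = √3.49333 ≈ 1.869

s = 1.869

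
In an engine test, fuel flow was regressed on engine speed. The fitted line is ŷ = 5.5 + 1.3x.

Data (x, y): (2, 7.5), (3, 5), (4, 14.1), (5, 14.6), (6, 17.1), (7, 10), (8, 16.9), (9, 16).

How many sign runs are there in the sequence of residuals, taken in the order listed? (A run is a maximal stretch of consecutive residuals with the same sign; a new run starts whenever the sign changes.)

x=2: ŷ = 5.5 + 1.3·2 = 8.1; e = 7.5 − 8.1 = -0.6
x=3: ŷ = 5.5 + 1.3·3 = 9.4; e = 5 − 9.4 = -4.4
x=4: ŷ = 5.5 + 1.3·4 = 10.7; e = 14.1 − 10.7 = 3.4
x=5: ŷ = 5.5 + 1.3·5 = 12; e = 14.6 − 12 = 2.6
x=6: ŷ = 5.5 + 1.3·6 = 13.3; e = 17.1 − 13.3 = 3.8
x=7: ŷ = 5.5 + 1.3·7 = 14.6; e = 10 − 14.6 = -4.6
x=8: ŷ = 5.5 + 1.3·8 = 15.9; e = 16.9 − 15.9 = 1
x=9: ŷ = 5.5 + 1.3·9 = 17.2; e = 16 − 17.2 = -1.2
Signs: − − + + + − + −
Runs: −×2, +×3, −×1, +×1, −×1 → 5

5 runs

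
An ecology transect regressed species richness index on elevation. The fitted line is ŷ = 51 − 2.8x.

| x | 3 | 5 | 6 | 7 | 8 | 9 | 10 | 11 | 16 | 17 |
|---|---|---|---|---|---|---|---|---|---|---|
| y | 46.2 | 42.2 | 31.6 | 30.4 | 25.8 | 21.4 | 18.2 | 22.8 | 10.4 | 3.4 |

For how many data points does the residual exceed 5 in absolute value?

1

x=3: ŷ = 51 − 2.8·3 = 42.6; r = 46.2 − 42.6 = 3.6
x=5: ŷ = 51 − 2.8·5 = 37; r = 42.2 − 37 = 5.2
x=6: ŷ = 51 − 2.8·6 = 34.2; r = 31.6 − 34.2 = -2.6
x=7: ŷ = 51 − 2.8·7 = 31.4; r = 30.4 − 31.4 = -1
x=8: ŷ = 51 − 2.8·8 = 28.6; r = 25.8 − 28.6 = -2.8
x=9: ŷ = 51 − 2.8·9 = 25.8; r = 21.4 − 25.8 = -4.4
x=10: ŷ = 51 − 2.8·10 = 23; r = 18.2 − 23 = -4.8
x=11: ŷ = 51 − 2.8·11 = 20.2; r = 22.8 − 20.2 = 2.6
x=16: ŷ = 51 − 2.8·16 = 6.2; r = 10.4 − 6.2 = 4.2
x=17: ŷ = 51 − 2.8·17 = 3.4; r = 3.4 − 3.4 = 0
|r| > 5: x=5 (|r|=5.2) → 1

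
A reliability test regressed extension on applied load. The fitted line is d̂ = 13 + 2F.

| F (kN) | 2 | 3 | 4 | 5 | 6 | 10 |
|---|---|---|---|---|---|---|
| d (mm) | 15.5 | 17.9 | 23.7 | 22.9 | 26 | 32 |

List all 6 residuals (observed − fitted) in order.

-1.5, -1.1, 2.7, -0.1, 1, -1

F=2: d̂ = 13 + 2·2 = 17; e = 15.5 − 17 = -1.5
F=3: d̂ = 13 + 2·3 = 19; e = 17.9 − 19 = -1.1
F=4: d̂ = 13 + 2·4 = 21; e = 23.7 − 21 = 2.7
F=5: d̂ = 13 + 2·5 = 23; e = 22.9 − 23 = -0.1
F=6: d̂ = 13 + 2·6 = 25; e = 26 − 25 = 1
F=10: d̂ = 13 + 2·10 = 33; e = 32 − 33 = -1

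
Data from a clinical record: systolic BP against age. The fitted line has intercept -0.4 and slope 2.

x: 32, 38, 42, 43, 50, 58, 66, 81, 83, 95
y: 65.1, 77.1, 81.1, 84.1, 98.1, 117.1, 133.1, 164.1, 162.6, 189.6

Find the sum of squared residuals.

x=32: ŷ = -0.4 + 2·32 = 63.6; e = 65.1 − 63.6 = 1.5
x=38: ŷ = -0.4 + 2·38 = 75.6; e = 77.1 − 75.6 = 1.5
x=42: ŷ = -0.4 + 2·42 = 83.6; e = 81.1 − 83.6 = -2.5
x=43: ŷ = -0.4 + 2·43 = 85.6; e = 84.1 − 85.6 = -1.5
x=50: ŷ = -0.4 + 2·50 = 99.6; e = 98.1 − 99.6 = -1.5
x=58: ŷ = -0.4 + 2·58 = 115.6; e = 117.1 − 115.6 = 1.5
x=66: ŷ = -0.4 + 2·66 = 131.6; e = 133.1 − 131.6 = 1.5
x=81: ŷ = -0.4 + 2·81 = 161.6; e = 164.1 − 161.6 = 2.5
x=83: ŷ = -0.4 + 2·83 = 165.6; e = 162.6 − 165.6 = -3
x=95: ŷ = -0.4 + 2·95 = 189.6; e = 189.6 − 189.6 = 0
SSE = 2.25 + 2.25 + 6.25 + 2.25 + 2.25 + 2.25 + 2.25 + 6.25 + 9 + 0 = 35

SSE = 35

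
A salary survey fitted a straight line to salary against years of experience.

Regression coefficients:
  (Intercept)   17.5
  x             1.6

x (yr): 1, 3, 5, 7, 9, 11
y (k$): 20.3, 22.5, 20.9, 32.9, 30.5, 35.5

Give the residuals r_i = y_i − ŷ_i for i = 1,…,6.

x=1: ŷ = 17.5 + 1.6·1 = 19.1; r = 20.3 − 19.1 = 1.2
x=3: ŷ = 17.5 + 1.6·3 = 22.3; r = 22.5 − 22.3 = 0.2
x=5: ŷ = 17.5 + 1.6·5 = 25.5; r = 20.9 − 25.5 = -4.6
x=7: ŷ = 17.5 + 1.6·7 = 28.7; r = 32.9 − 28.7 = 4.2
x=9: ŷ = 17.5 + 1.6·9 = 31.9; r = 30.5 − 31.9 = -1.4
x=11: ŷ = 17.5 + 1.6·11 = 35.1; r = 35.5 − 35.1 = 0.4

1.2, 0.2, -4.6, 4.2, -1.4, 0.4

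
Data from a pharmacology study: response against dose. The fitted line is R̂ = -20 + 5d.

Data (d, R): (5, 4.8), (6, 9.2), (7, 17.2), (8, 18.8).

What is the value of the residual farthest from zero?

e = 2.2

d=5: R̂ = -20 + 5·5 = 5; e = 4.8 − 5 = -0.2
d=6: R̂ = -20 + 5·6 = 10; e = 9.2 − 10 = -0.8
d=7: R̂ = -20 + 5·7 = 15; e = 17.2 − 15 = 2.2
d=8: R̂ = -20 + 5·8 = 20; e = 18.8 − 20 = -1.2
Largest |e| is 2.2 at d = 7, residual 2.2.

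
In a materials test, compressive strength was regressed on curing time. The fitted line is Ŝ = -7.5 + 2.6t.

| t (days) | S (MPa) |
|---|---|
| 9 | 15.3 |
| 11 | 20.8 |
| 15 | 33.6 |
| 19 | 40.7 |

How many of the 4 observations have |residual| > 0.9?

2

t=9: Ŝ = -7.5 + 2.6·9 = 15.9; e = 15.3 − 15.9 = -0.6
t=11: Ŝ = -7.5 + 2.6·11 = 21.1; e = 20.8 − 21.1 = -0.3
t=15: Ŝ = -7.5 + 2.6·15 = 31.5; e = 33.6 − 31.5 = 2.1
t=19: Ŝ = -7.5 + 2.6·19 = 41.9; e = 40.7 − 41.9 = -1.2
|e| > 0.9: t=15 (|e|=2.1), t=19 (|e|=1.2) → 2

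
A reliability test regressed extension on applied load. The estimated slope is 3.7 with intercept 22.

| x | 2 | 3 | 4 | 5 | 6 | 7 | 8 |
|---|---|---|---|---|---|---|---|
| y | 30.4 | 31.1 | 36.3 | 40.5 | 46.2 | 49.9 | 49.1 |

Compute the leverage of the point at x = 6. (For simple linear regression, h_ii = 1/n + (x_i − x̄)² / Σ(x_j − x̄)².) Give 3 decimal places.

x̄ = (2 + 3 + 4 + 5 + 6 + 7 + 8)/7 = 5
Σ(x − x̄)² = 9 + 4 + 1 + 0 + 1 + 4 + 9 = 28
h = 1/7 + (1)²/28 = 0.142857 + 0.0357143 = 0.179

h = 0.179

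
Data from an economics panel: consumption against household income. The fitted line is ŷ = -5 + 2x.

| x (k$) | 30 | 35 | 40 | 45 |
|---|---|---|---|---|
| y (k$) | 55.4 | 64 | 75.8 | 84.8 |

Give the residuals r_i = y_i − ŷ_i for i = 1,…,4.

0.4, -1, 0.8, -0.2

x=30: ŷ = -5 + 2·30 = 55; r = 55.4 − 55 = 0.4
x=35: ŷ = -5 + 2·35 = 65; r = 64 − 65 = -1
x=40: ŷ = -5 + 2·40 = 75; r = 75.8 − 75 = 0.8
x=45: ŷ = -5 + 2·45 = 85; r = 84.8 − 85 = -0.2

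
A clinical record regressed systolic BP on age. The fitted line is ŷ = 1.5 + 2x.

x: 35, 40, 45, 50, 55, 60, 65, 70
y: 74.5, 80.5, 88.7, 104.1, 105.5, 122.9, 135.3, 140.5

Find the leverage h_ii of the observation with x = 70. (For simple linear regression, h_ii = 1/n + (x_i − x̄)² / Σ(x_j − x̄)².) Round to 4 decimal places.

h = 0.4167

x̄ = (35 + 40 + 45 + 50 + 55 + 60 + 65 + 70)/8 = 52.5
Σ(x − x̄)² = 306.25 + 156.25 + 56.25 + 6.25 + 6.25 + 56.25 + 156.25 + 306.25 = 1050
h = 1/8 + (17.5)²/1050 = 0.125 + 0.291667 = 0.4167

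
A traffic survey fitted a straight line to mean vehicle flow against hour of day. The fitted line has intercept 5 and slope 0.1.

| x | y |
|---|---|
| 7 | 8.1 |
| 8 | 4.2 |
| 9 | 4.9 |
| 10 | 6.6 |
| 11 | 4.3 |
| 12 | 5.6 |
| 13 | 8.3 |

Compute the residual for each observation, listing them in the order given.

2.4, -1.6, -1, 0.6, -1.8, -0.6, 2

x=7: ŷ = 5 + 0.1·7 = 5.7; e = 8.1 − 5.7 = 2.4
x=8: ŷ = 5 + 0.1·8 = 5.8; e = 4.2 − 5.8 = -1.6
x=9: ŷ = 5 + 0.1·9 = 5.9; e = 4.9 − 5.9 = -1
x=10: ŷ = 5 + 0.1·10 = 6; e = 6.6 − 6 = 0.6
x=11: ŷ = 5 + 0.1·11 = 6.1; e = 4.3 − 6.1 = -1.8
x=12: ŷ = 5 + 0.1·12 = 6.2; e = 5.6 − 6.2 = -0.6
x=13: ŷ = 5 + 0.1·13 = 6.3; e = 8.3 − 6.3 = 2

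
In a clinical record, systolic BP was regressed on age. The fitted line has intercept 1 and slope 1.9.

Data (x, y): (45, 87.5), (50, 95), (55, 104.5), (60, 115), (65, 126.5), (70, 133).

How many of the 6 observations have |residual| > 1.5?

x=45: ŷ = 1 + 1.9·45 = 86.5; e = 87.5 − 86.5 = 1
x=50: ŷ = 1 + 1.9·50 = 96; e = 95 − 96 = -1
x=55: ŷ = 1 + 1.9·55 = 105.5; e = 104.5 − 105.5 = -1
x=60: ŷ = 1 + 1.9·60 = 115; e = 115 − 115 = 0
x=65: ŷ = 1 + 1.9·65 = 124.5; e = 126.5 − 124.5 = 2
x=70: ŷ = 1 + 1.9·70 = 134; e = 133 − 134 = -1
|e| > 1.5: x=65 (|e|=2) → 1

1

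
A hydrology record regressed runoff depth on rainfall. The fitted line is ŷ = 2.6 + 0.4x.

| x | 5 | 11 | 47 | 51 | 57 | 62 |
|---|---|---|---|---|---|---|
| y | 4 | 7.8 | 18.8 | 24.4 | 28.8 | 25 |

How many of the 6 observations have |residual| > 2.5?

x=5: ŷ = 2.6 + 0.4·5 = 4.6; r = 4 − 4.6 = -0.6
x=11: ŷ = 2.6 + 0.4·11 = 7; r = 7.8 − 7 = 0.8
x=47: ŷ = 2.6 + 0.4·47 = 21.4; r = 18.8 − 21.4 = -2.6
x=51: ŷ = 2.6 + 0.4·51 = 23; r = 24.4 − 23 = 1.4
x=57: ŷ = 2.6 + 0.4·57 = 25.4; r = 28.8 − 25.4 = 3.4
x=62: ŷ = 2.6 + 0.4·62 = 27.4; r = 25 − 27.4 = -2.4
|r| > 2.5: x=47 (|r|=2.6), x=57 (|r|=3.4) → 2

2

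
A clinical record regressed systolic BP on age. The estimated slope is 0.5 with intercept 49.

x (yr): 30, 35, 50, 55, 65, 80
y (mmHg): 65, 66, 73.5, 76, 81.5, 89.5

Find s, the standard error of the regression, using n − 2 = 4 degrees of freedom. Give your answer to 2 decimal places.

s = 0.71

x=30: ŷ = 49 + 0.5·30 = 64; e = 65 − 64 = 1
x=35: ŷ = 49 + 0.5·35 = 66.5; e = 66 − 66.5 = -0.5
x=50: ŷ = 49 + 0.5·50 = 74; e = 73.5 − 74 = -0.5
x=55: ŷ = 49 + 0.5·55 = 76.5; e = 76 − 76.5 = -0.5
x=65: ŷ = 49 + 0.5·65 = 81.5; e = 81.5 − 81.5 = 0
x=80: ŷ = 49 + 0.5·80 = 89; e = 89.5 − 89 = 0.5
SSE = 1 + 0.25 + 0.25 + 0.25 + 0 + 0.25 = 2
s = √(2/4) = √0.5 ≈ 0.71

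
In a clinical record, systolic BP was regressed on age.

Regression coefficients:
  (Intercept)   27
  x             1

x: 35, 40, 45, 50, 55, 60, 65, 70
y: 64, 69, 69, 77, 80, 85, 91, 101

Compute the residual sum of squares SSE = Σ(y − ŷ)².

x=35: ŷ = 27 + 35 = 62; e = 64 − 62 = 2
x=40: ŷ = 27 + 40 = 67; e = 69 − 67 = 2
x=45: ŷ = 27 + 45 = 72; e = 69 − 72 = -3
x=50: ŷ = 27 + 50 = 77; e = 77 − 77 = 0
x=55: ŷ = 27 + 55 = 82; e = 80 − 82 = -2
x=60: ŷ = 27 + 60 = 87; e = 85 − 87 = -2
x=65: ŷ = 27 + 65 = 92; e = 91 − 92 = -1
x=70: ŷ = 27 + 70 = 97; e = 101 − 97 = 4
SSE = 4 + 4 + 9 + 0 + 4 + 4 + 1 + 16 = 42

SSE = 42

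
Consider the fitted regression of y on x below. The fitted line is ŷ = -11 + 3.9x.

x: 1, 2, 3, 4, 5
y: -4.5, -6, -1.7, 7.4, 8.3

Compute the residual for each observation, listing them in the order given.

2.6, -2.8, -2.4, 2.8, -0.2

x=1: ŷ = -11 + 3.9·1 = -7.1; e = -4.5 − (-7.1) = 2.6
x=2: ŷ = -11 + 3.9·2 = -3.2; e = -6 − (-3.2) = -2.8
x=3: ŷ = -11 + 3.9·3 = 0.7; e = -1.7 − 0.7 = -2.4
x=4: ŷ = -11 + 3.9·4 = 4.6; e = 7.4 − 4.6 = 2.8
x=5: ŷ = -11 + 3.9·5 = 8.5; e = 8.3 − 8.5 = -0.2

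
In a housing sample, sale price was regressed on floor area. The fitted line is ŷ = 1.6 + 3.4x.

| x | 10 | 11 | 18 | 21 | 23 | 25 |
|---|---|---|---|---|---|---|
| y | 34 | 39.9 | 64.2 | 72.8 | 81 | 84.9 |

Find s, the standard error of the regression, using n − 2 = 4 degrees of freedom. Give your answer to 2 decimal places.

x=10: ŷ = 1.6 + 3.4·10 = 35.6; e = 34 − 35.6 = -1.6
x=11: ŷ = 1.6 + 3.4·11 = 39; e = 39.9 − 39 = 0.9
x=18: ŷ = 1.6 + 3.4·18 = 62.8; e = 64.2 − 62.8 = 1.4
x=21: ŷ = 1.6 + 3.4·21 = 73; e = 72.8 − 73 = -0.2
x=23: ŷ = 1.6 + 3.4·23 = 79.8; e = 81 − 79.8 = 1.2
x=25: ŷ = 1.6 + 3.4·25 = 86.6; e = 84.9 − 86.6 = -1.7
SSE = 2.56 + 0.81 + 1.96 + 0.04 + 1.44 + 2.89 = 9.7
s = √(9.7/4) = √2.425 ≈ 1.56

s = 1.56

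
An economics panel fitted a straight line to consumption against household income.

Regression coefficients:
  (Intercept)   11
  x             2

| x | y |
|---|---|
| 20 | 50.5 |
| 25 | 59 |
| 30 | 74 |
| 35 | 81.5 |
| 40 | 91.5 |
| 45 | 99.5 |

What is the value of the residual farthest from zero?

x=20: ŷ = 11 + 2·20 = 51; e = 50.5 − 51 = -0.5
x=25: ŷ = 11 + 2·25 = 61; e = 59 − 61 = -2
x=30: ŷ = 11 + 2·30 = 71; e = 74 − 71 = 3
x=35: ŷ = 11 + 2·35 = 81; e = 81.5 − 81 = 0.5
x=40: ŷ = 11 + 2·40 = 91; e = 91.5 − 91 = 0.5
x=45: ŷ = 11 + 2·45 = 101; e = 99.5 − 101 = -1.5
Largest |e| is 3 at x = 30, residual 3.

e = 3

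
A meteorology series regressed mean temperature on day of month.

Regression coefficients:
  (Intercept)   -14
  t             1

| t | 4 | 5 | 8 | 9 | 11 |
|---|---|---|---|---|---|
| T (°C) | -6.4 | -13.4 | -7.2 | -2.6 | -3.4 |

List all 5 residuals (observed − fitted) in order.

t=4: ŷ = -14 + 4 = -10; r = -6.4 − (-10) = 3.6
t=5: ŷ = -14 + 5 = -9; r = -13.4 − (-9) = -4.4
t=8: ŷ = -14 + 8 = -6; r = -7.2 − (-6) = -1.2
t=9: ŷ = -14 + 9 = -5; r = -2.6 − (-5) = 2.4
t=11: ŷ = -14 + 11 = -3; r = -3.4 − (-3) = -0.4

3.6, -4.4, -1.2, 2.4, -0.4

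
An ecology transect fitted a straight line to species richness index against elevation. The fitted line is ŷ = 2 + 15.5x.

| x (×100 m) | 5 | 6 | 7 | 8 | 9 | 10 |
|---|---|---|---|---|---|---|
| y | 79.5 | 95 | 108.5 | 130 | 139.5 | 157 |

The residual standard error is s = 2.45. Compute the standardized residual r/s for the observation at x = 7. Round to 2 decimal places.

-0.82

ŷ = 2 + 15.5·7 = 110.5
r = 108.5 − 110.5 = -2
r/s = -2 / 2.45 = -0.82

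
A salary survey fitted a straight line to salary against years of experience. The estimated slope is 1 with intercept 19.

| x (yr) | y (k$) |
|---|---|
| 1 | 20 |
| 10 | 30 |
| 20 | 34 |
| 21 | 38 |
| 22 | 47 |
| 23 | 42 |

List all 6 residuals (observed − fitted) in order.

0, 1, -5, -2, 6, 0

x=1: ŷ = 19 + 1 = 20; r = 20 − 20 = 0
x=10: ŷ = 19 + 10 = 29; r = 30 − 29 = 1
x=20: ŷ = 19 + 20 = 39; r = 34 − 39 = -5
x=21: ŷ = 19 + 21 = 40; r = 38 − 40 = -2
x=22: ŷ = 19 + 22 = 41; r = 47 − 41 = 6
x=23: ŷ = 19 + 23 = 42; r = 42 − 42 = 0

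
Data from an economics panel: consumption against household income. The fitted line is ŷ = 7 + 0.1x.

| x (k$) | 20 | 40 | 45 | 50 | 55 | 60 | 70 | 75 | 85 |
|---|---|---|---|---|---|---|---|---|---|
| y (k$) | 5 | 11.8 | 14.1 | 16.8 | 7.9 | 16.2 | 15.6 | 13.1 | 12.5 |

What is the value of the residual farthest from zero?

r = 4.8

x=20: ŷ = 7 + 0.1·20 = 9; r = 5 − 9 = -4
x=40: ŷ = 7 + 0.1·40 = 11; r = 11.8 − 11 = 0.8
x=45: ŷ = 7 + 0.1·45 = 11.5; r = 14.1 − 11.5 = 2.6
x=50: ŷ = 7 + 0.1·50 = 12; r = 16.8 − 12 = 4.8
x=55: ŷ = 7 + 0.1·55 = 12.5; r = 7.9 − 12.5 = -4.6
x=60: ŷ = 7 + 0.1·60 = 13; r = 16.2 − 13 = 3.2
x=70: ŷ = 7 + 0.1·70 = 14; r = 15.6 − 14 = 1.6
x=75: ŷ = 7 + 0.1·75 = 14.5; r = 13.1 − 14.5 = -1.4
x=85: ŷ = 7 + 0.1·85 = 15.5; r = 12.5 − 15.5 = -3
Largest |r| is 4.8 at x = 50, residual 4.8.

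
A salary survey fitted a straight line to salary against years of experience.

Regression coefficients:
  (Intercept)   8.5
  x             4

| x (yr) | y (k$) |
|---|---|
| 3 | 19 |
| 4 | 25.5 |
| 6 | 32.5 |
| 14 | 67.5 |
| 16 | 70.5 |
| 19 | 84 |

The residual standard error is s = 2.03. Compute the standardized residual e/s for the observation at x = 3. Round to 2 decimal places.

-0.74

ŷ = 8.5 + 4·3 = 20.5
e = 19 − 20.5 = -1.5
e/s = -1.5 / 2.03 = -0.74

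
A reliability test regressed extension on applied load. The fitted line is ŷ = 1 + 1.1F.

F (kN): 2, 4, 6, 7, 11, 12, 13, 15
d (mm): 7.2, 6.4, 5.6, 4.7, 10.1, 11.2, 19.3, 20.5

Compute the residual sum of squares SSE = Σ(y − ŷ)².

SSE = 80

F=2: ŷ = 1 + 1.1·2 = 3.2; r = 7.2 − 3.2 = 4
F=4: ŷ = 1 + 1.1·4 = 5.4; r = 6.4 − 5.4 = 1
F=6: ŷ = 1 + 1.1·6 = 7.6; r = 5.6 − 7.6 = -2
F=7: ŷ = 1 + 1.1·7 = 8.7; r = 4.7 − 8.7 = -4
F=11: ŷ = 1 + 1.1·11 = 13.1; r = 10.1 − 13.1 = -3
F=12: ŷ = 1 + 1.1·12 = 14.2; r = 11.2 − 14.2 = -3
F=13: ŷ = 1 + 1.1·13 = 15.3; r = 19.3 − 15.3 = 4
F=15: ŷ = 1 + 1.1·15 = 17.5; r = 20.5 − 17.5 = 3
SSE = 16 + 1 + 4 + 16 + 9 + 9 + 16 + 9 = 80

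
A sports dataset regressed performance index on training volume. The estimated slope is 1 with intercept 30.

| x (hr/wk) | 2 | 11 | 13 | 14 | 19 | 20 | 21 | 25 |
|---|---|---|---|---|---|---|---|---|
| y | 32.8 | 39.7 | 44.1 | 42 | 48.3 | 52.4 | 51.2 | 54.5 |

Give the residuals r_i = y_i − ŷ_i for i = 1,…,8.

0.8, -1.3, 1.1, -2, -0.7, 2.4, 0.2, -0.5

x=2: ŷ = 30 + 2 = 32; r = 32.8 − 32 = 0.8
x=11: ŷ = 30 + 11 = 41; r = 39.7 − 41 = -1.3
x=13: ŷ = 30 + 13 = 43; r = 44.1 − 43 = 1.1
x=14: ŷ = 30 + 14 = 44; r = 42 − 44 = -2
x=19: ŷ = 30 + 19 = 49; r = 48.3 − 49 = -0.7
x=20: ŷ = 30 + 20 = 50; r = 52.4 − 50 = 2.4
x=21: ŷ = 30 + 21 = 51; r = 51.2 − 51 = 0.2
x=25: ŷ = 30 + 25 = 55; r = 54.5 − 55 = -0.5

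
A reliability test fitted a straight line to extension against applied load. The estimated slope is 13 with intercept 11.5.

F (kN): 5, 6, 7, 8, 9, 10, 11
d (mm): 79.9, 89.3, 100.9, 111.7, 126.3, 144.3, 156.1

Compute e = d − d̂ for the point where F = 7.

d̂ = 11.5 + 13·7 = 102.5
e = 100.9 − 102.5 = -1.6

e = -1.6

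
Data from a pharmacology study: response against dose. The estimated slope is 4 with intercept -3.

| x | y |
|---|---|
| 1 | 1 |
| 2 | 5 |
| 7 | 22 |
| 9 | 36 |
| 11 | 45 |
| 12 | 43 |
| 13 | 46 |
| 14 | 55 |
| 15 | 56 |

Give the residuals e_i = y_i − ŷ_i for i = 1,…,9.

0, 0, -3, 3, 4, -2, -3, 2, -1

x=1: ŷ = -3 + 4·1 = 1; e = 1 − 1 = 0
x=2: ŷ = -3 + 4·2 = 5; e = 5 − 5 = 0
x=7: ŷ = -3 + 4·7 = 25; e = 22 − 25 = -3
x=9: ŷ = -3 + 4·9 = 33; e = 36 − 33 = 3
x=11: ŷ = -3 + 4·11 = 41; e = 45 − 41 = 4
x=12: ŷ = -3 + 4·12 = 45; e = 43 − 45 = -2
x=13: ŷ = -3 + 4·13 = 49; e = 46 − 49 = -3
x=14: ŷ = -3 + 4·14 = 53; e = 55 − 53 = 2
x=15: ŷ = -3 + 4·15 = 57; e = 56 − 57 = -1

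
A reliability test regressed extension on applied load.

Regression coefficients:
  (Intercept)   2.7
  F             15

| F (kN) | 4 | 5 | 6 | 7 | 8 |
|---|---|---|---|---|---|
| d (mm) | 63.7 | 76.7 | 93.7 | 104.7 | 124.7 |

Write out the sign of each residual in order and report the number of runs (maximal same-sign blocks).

5 runs

F=4: d̂ = 2.7 + 15·4 = 62.7; r = 63.7 − 62.7 = 1
F=5: d̂ = 2.7 + 15·5 = 77.7; r = 76.7 − 77.7 = -1
F=6: d̂ = 2.7 + 15·6 = 92.7; r = 93.7 − 92.7 = 1
F=7: d̂ = 2.7 + 15·7 = 107.7; r = 104.7 − 107.7 = -3
F=8: d̂ = 2.7 + 15·8 = 122.7; r = 124.7 − 122.7 = 2
Signs: + − + − +
Runs: +×1, −×1, +×1, −×1, +×1 → 5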